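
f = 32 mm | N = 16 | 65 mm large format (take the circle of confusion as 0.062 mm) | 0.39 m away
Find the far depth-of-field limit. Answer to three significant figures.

Hyperfocal distance H = f²/(N·c) + f = 32²/(16 × 0.062) + 32 = 1024/0.992 + 32 ≈ 1064.3 mm ≈ 1.064 m.
Far limit Df = s·(H − f)/(H − s) = 390 × (1064.3 − 32) / (1064.3 − 390) = 390 × 1032.3 / 674.3 ≈ 597.07 mm ≈ 0.597 m.

0.597 m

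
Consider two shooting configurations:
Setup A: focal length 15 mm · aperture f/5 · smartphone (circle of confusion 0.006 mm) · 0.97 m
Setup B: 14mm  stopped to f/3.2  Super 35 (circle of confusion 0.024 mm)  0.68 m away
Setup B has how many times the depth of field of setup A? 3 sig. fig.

Setup A: H = 15²/(5×0.006) + 15 ≈ 7515.0 mm; DoF = Df − Dn = 1111.54 − 860.44 ≈ 251.10 mm.
Setup B: H = 14²/(3.2×0.024) + 14 ≈ 2566.1 mm; DoF = Df − Dn = 920.12 − 539.27 ≈ 380.85 mm.
Ratio = 380.85 / 251.10 ≈ 1.52.

1.52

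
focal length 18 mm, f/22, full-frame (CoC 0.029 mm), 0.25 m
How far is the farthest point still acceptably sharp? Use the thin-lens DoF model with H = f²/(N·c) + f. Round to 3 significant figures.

460 mm

Hyperfocal distance H = f²/(N·c) + f = 18²/(22 × 0.029) + 18 = 324/0.638 + 18 ≈ 525.8 mm ≈ 0.526 m.
Far limit Df = s·(H − f)/(H − s) = 250 × (525.8 − 18) / (525.8 − 250) = 250 × 507.8 / 275.8 ≈ 460.27 mm.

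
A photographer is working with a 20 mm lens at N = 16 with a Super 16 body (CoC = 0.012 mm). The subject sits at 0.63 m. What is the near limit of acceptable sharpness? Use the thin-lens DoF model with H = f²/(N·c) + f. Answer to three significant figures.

487 mm

Hyperfocal distance H = f²/(N·c) + f = 20²/(16 × 0.012) + 20 = 400/0.192 + 20 ≈ 2103.3 mm ≈ 2.103 m.
Near limit Dn = s·(H − f)/(H + s − 2f) = 630 × (2103.3 − 20) / (2103.3 + 630 − 2 × 20) = 630 × 2083.3 / 2693.3 ≈ 487.31 mm.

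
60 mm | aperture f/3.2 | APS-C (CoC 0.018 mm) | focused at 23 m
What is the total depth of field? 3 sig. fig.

Hyperfocal distance H = f²/(N·c) + f = 60²/(3.2 × 0.018) + 60 = 3600/0.0576 + 60 ≈ 62560.0 mm ≈ 62.56 m.
Near limit Dn = s·(H − f)/(H + s − 2f) = 23000 × (62560.0 − 60) / (62560.0 + 23000 − 2 × 60) = 23000 × 62500.0 / 85440.0 ≈ 16825 mm.
Far limit Df = s·(H − f)/(H − s) = 23000 × (62560.0 − 60) / (62560.0 − 23000) = 23000 × 62500.0 / 39560.0 ≈ 36337 mm.
Depth of field = Df − Dn = 36337 − 16825 ≈ 19512 mm ≈ 19.5 m.

19.5 m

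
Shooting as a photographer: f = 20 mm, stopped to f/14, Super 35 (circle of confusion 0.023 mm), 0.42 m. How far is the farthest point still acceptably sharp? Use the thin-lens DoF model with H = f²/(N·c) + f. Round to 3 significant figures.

0.619 m

Hyperfocal distance H = f²/(N·c) + f = 20²/(14 × 0.023) + 20 = 400/0.322 + 20 ≈ 1262.2 mm ≈ 1.262 m.
Far limit Df = s·(H − f)/(H − s) = 420 × (1262.2 − 20) / (1262.2 − 420) = 420 × 1242.2 / 842.2 ≈ 619.47 mm ≈ 0.619 m.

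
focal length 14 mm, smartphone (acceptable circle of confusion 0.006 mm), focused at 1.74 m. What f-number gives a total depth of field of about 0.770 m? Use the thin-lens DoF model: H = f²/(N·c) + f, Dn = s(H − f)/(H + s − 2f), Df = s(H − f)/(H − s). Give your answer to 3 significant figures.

f/4

Write h = H − f = f²/(N·c). The thin-lens limits are Dn = s·h/(h + (s−f)) and Df = s·h/(h − (s−f)), so DoF = Df − Dn = 2·s·(s−f)·h / (h² − (s−f)²).
That is a quadratic in h: DoF·h² − 2·s·(s−f)·h − DoF·(s−f)² = 0 ⇒ h = (s−f)·(s + √(s² + DoF²)) / DoF = 1726 × (1740 + √(1740² + 770²)) / 770 = 1726 × (1740 + 1902.76) / 770 ≈ 8165.5 mm.
Then N = f²/(c·h) = 14² / (0.006 × 8165.5) = 196 / 48.993 ≈ 4.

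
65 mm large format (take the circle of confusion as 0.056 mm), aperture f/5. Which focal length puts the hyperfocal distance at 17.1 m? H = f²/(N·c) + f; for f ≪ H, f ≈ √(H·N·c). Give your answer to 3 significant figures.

From H = f²/(N·c) + f, with f ≪ H: f ≈ √(H·N·c) = √(17100 × 5 × 0.056) = √4788.0 ≈ 69.20 mm.
Exact: f² + N·c·f − N·c·H = 0 ⇒ f = (−N·c + √((N·c)² + 4·N·c·H))/2 = (−0.28 + √19152)/2 ≈ 69.056 mm ≈ 69.1 mm.

69.1 mm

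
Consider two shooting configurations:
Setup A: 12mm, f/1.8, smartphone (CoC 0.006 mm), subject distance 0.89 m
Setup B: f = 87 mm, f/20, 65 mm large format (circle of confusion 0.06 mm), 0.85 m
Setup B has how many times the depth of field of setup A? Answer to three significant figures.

1.77

Setup A: H = 12²/(1.8×0.006) + 12 ≈ 13345.3 mm; DoF = Df − Dn = 952.74 − 835.01 ≈ 117.73 mm.
Setup B: H = 87²/(20×0.06) + 87 ≈ 6394.5 mm; DoF = Df − Dn = 966.97 − 758.27 ≈ 208.70 mm.
Ratio = 208.70 / 117.73 ≈ 1.77.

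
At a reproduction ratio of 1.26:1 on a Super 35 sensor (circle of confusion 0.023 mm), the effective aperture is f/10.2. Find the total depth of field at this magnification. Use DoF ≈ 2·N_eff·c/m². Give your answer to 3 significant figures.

0.296 mm

At magnification m, DoF ≈ 2·N_eff·c/m² = 2 × 10.2 × 0.023 / 1.26² = 0.4692 / 1.588 ≈ 0.296 mm.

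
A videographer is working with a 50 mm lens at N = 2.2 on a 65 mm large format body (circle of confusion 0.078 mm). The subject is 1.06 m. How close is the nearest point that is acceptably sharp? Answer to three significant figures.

0.991 m

Hyperfocal distance H = f²/(N·c) + f = 50²/(2.2 × 0.078) + 50 = 2500/0.1716 + 50 ≈ 14618.8 mm ≈ 14.62 m.
Near limit Dn = s·(H − f)/(H + s − 2f) = 1060 × (14618.8 − 50) / (14618.8 + 1060 − 2 × 50) = 1060 × 14568.8 / 15578.8 ≈ 991.28 mm ≈ 0.991 m.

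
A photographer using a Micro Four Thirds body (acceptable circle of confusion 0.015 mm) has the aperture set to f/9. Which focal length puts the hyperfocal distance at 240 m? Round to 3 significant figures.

From H = f²/(N·c) + f, with f ≪ H: f ≈ √(H·N·c) = √(240000 × 9 × 0.015) = √32400 ≈ 180.0 mm.
The +f correction barely moves this — solving exactly, f² + N·c·f − N·c·H = 0 ⇒ f = (−N·c + √((N·c)² + 4·N·c·H))/2 = (−0.135 + √129600)/2 ≈ 179.93 mm, so f ≈ 180 mm.

180 mm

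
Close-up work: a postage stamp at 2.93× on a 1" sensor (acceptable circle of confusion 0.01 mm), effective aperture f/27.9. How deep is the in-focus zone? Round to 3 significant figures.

0.0650 mm

At magnification m, DoF ≈ 2·N_eff·c/m² = 2 × 27.9 × 0.01 / 2.93² = 0.558 / 8.585 ≈ 0.065 mm.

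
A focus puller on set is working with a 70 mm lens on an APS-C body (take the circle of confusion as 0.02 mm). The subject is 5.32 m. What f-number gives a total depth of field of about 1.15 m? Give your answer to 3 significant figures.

Write h = H − f = f²/(N·c). The thin-lens limits are Dn = s·h/(h + (s−f)) and Df = s·h/(h − (s−f)), so DoF = Df − Dn = 2·s·(s−f)·h / (h² − (s−f)²).
That is a quadratic in h: DoF·h² − 2·s·(s−f)·h − DoF·(s−f)² = 0 ⇒ h = (s−f)·(s + √(s² + DoF²)) / DoF = 5250 × (5320 + √(5320² + 1150²)) / 1150 = 5250 × (5320 + 5442.88) / 1150 ≈ 49135 mm.
Then N = f²/(c·h) = 70² / (0.02 × 49135) = 4900 / 982.70 ≈ 4.99.

f/4.99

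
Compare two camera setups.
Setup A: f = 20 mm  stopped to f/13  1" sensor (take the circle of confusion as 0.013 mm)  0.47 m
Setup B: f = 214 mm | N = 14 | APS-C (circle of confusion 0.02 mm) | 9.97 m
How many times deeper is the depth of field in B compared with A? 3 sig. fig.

6.44

Setup A: H = 20²/(13×0.013) + 20 ≈ 2386.9 mm; DoF = Df − Dn = 580.34 − 394.92 ≈ 185.42 mm.
Setup B: H = 214²/(14×0.02) + 214 ≈ 163771.1 mm; DoF = Df − Dn = 10602.4 − 9408.8 ≈ 1193.6 mm.
Ratio = 1193.6 / 185.42 ≈ 6.44.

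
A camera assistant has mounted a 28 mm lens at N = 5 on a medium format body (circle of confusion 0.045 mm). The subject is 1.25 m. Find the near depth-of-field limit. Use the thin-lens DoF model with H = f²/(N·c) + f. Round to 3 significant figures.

0.925 m

Hyperfocal distance H = f²/(N·c) + f = 28²/(5 × 0.045) + 28 = 784/0.225 + 28 ≈ 3512.4 mm ≈ 3.512 m.
Near limit Dn = s·(H − f)/(H + s − 2f) = 1250 × (3512.4 − 28) / (3512.4 + 1250 − 2 × 28) = 1250 × 3484.4 / 4706.4 ≈ 925.45 mm ≈ 0.925 m.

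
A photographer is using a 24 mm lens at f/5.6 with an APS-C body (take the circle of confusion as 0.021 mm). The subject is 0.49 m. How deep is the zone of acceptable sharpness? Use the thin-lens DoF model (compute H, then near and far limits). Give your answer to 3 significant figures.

94.1 mm

Hyperfocal distance H = f²/(N·c) + f = 24²/(5.6 × 0.021) + 24 = 576/0.1176 + 24 ≈ 4922.0 mm ≈ 4.922 m.
Near limit Dn = s·(H − f)/(H + s − 2f) = 490 × (4922.0 − 24) / (4922.0 + 490 − 2 × 24) = 490 × 4898.0 / 5364.0 ≈ 447.431 mm.
Far limit Df = s·(H − f)/(H − s) = 490 × (4922.0 − 24) / (4922.0 − 490) = 490 × 4898.0 / 4432.0 ≈ 541.521 mm.
Depth of field = Df − Dn = 541.521 − 447.431 ≈ 94.090 mm.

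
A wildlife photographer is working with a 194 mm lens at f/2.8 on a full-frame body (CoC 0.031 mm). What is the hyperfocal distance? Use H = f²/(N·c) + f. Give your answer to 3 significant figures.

Hyperfocal distance H = f²/(N·c) + f = 194²/(2.8 × 0.031) + 194 = 37636/0.0868 + 194 ≈ 433788.5 mm ≈ 434 m.

434 m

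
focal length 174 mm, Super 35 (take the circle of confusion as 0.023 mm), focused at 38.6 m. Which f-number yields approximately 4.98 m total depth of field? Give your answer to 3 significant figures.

Write h = H − f = f²/(N·c). The thin-lens limits are Dn = s·h/(h + (s−f)) and Df = s·h/(h − (s−f)), so DoF = Df − Dn = 2·s·(s−f)·h / (h² − (s−f)²).
That is a quadratic in h: DoF·h² − 2·s·(s−f)·h − DoF·(s−f)² = 0 ⇒ h = (s−f)·(s + √(s² + DoF²)) / DoF = 38426 × (38600 + √(38600² + 4980²)) / 4980 = 38426 × (38600 + 38919.9) / 4980 ≈ 598149 mm.
Then N = f²/(c·h) = 174² / (0.023 × 598149) = 30276 / 13757 ≈ 2.20.

f/2.20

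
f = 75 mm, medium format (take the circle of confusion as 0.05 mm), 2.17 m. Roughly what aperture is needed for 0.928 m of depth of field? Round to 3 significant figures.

Write h = H − f = f²/(N·c). The thin-lens limits are Dn = s·h/(h + (s−f)) and Df = s·h/(h − (s−f)), so DoF = Df − Dn = 2·s·(s−f)·h / (h² − (s−f)²).
That is a quadratic in h: DoF·h² − 2·s·(s−f)·h − DoF·(s−f)² = 0 ⇒ h = (s−f)·(s + √(s² + DoF²)) / DoF = 2095 × (2170 + √(2170² + 928²)) / 928 = 2095 × (2170 + 2360.10) / 928 ≈ 10227 mm.
Then N = f²/(c·h) = 75² / (0.05 × 10227) = 5625 / 511.35 ≈ 11.

f/11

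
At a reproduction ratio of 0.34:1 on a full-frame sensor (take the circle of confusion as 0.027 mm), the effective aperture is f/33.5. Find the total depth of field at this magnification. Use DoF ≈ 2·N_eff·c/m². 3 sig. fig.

15.6 mm

At magnification m, DoF ≈ 2·N_eff·c/m² = 2 × 33.5 × 0.027 / 0.34² = 1.809 / 0.1156 ≈ 15.6 mm.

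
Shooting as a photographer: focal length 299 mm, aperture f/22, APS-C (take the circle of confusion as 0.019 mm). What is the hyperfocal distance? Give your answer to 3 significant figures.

Hyperfocal distance H = f²/(N·c) + f = 299²/(22 × 0.019) + 299 = 89401/0.418 + 299 ≈ 214177.0 mm ≈ 214 m.

214 m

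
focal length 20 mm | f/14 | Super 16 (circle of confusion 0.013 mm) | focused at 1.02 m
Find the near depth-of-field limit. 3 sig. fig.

Hyperfocal distance H = f²/(N·c) + f = 20²/(14 × 0.013) + 20 = 400/0.182 + 20 ≈ 2217.8 mm ≈ 2.218 m.
Near limit Dn = s·(H − f)/(H + s − 2f) = 1020 × (2217.8 − 20) / (2217.8 + 1020 − 2 × 20) = 1020 × 2197.8 / 3197.8 ≈ 701.03 mm ≈ 0.701 m.

0.701 m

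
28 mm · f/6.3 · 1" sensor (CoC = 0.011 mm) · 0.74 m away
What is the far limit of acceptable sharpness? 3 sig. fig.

Hyperfocal distance H = f²/(N·c) + f = 28²/(6.3 × 0.011) + 28 = 784/0.0693 + 28 ≈ 11341.1 mm ≈ 11.34 m.
Far limit Df = s·(H − f)/(H − s) = 740 × (11341.1 − 28) / (11341.1 − 740) = 740 × 11313.1 / 10601.1 ≈ 789.70 mm ≈ 0.790 m.

0.790 m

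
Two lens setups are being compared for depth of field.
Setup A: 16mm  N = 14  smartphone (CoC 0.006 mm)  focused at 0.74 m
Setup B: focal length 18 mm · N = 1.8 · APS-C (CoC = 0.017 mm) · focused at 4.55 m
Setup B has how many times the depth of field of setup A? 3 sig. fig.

12.8

Setup A: H = 16²/(14×0.006) + 16 ≈ 3063.6 mm; DoF = Df − Dn = 970.57 − 597.95 ≈ 372.62 mm.
Setup B: H = 18²/(1.8×0.017) + 18 ≈ 10606.2 mm; DoF = Df − Dn = 7954.9 − 3186.2 ≈ 4768.7 mm.
Ratio = 4768.7 / 372.62 ≈ 12.8.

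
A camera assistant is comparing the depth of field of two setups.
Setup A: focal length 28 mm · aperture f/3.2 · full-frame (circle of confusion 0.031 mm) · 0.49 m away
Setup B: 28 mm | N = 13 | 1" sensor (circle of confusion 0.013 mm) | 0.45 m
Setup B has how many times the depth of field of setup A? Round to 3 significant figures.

Setup A: H = 28²/(3.2×0.031) + 28 ≈ 7931.2 mm; DoF = Df − Dn = 520.422 − 462.938 ≈ 57.484 mm.
Setup B: H = 28²/(13×0.013) + 28 ≈ 4667.1 mm; DoF = Df − Dn = 495.031 − 412.478 ≈ 82.553 mm.
Ratio = 82.553 / 57.484 ≈ 1.44.

1.44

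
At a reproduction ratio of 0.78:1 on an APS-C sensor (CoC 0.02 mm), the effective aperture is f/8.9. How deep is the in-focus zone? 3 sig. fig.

At magnification m, DoF ≈ 2·N_eff·c/m² = 2 × 8.9 × 0.02 / 0.78² = 0.356 / 0.6084 ≈ 0.585 mm.

0.585 mm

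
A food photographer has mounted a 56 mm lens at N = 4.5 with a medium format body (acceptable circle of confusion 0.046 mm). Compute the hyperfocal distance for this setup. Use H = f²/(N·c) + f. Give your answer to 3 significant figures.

Hyperfocal distance H = f²/(N·c) + f = 56²/(4.5 × 0.046) + 56 = 3136/0.207 + 56 ≈ 15205.8 mm ≈ 15.2 m.

15.2 m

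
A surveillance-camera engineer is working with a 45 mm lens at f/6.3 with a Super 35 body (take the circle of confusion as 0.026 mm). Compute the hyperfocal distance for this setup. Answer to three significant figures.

Hyperfocal distance H = f²/(N·c) + f = 45²/(6.3 × 0.026) + 45 = 2025/0.1638 + 45 ≈ 12407.6 mm ≈ 12.4 m.

12.4 m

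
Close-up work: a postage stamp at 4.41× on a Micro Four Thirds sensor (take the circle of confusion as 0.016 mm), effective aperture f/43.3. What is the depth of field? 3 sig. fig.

At magnification m, DoF ≈ 2·N_eff·c/m² = 2 × 43.3 × 0.016 / 4.41² = 1.386 / 19.45 ≈ 0.0712 mm.

0.0712 mm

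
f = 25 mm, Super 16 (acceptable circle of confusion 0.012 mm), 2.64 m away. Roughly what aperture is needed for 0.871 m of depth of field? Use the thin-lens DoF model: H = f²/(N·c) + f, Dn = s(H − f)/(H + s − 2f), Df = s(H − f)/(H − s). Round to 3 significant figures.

Write h = H − f = f²/(N·c). The thin-lens limits are Dn = s·h/(h + (s−f)) and Df = s·h/(h − (s−f)), so DoF = Df − Dn = 2·s·(s−f)·h / (h² − (s−f)²).
That is a quadratic in h: DoF·h² − 2·s·(s−f)·h − DoF·(s−f)² = 0 ⇒ h = (s−f)·(s + √(s² + DoF²)) / DoF = 2615 × (2640 + √(2640² + 871²)) / 871 = 2615 × (2640 + 2779.97) / 871 ≈ 16272 mm.
Then N = f²/(c·h) = 25² / (0.012 × 16272) = 625 / 195.27 ≈ 3.20.

f/3.20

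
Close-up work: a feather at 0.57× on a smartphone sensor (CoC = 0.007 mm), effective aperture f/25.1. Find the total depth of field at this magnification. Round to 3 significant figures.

At magnification m, DoF ≈ 2·N_eff·c/m² = 2 × 25.1 × 0.007 / 0.57² = 0.3514 / 0.3249 ≈ 1.08 mm.

1.08 mm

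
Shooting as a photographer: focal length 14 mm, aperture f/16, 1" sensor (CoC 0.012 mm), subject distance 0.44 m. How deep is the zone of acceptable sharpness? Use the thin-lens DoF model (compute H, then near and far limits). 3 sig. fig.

Hyperfocal distance H = f²/(N·c) + f = 14²/(16 × 0.012) + 14 = 196/0.192 + 14 ≈ 1034.8 mm ≈ 1.035 m.
Near limit Dn = s·(H − f)/(H + s − 2f) = 440 × (1034.8 − 14) / (1034.8 + 440 − 2 × 14) = 440 × 1020.8 / 1446.8 ≈ 310.45 mm.
Far limit Df = s·(H − f)/(H − s) = 440 × (1034.8 − 14) / (1034.8 − 440) = 440 × 1020.8 / 594.8 ≈ 755.11 mm.
Depth of field = Df − Dn = 755.11 − 310.45 ≈ 444.66 mm.

445 mm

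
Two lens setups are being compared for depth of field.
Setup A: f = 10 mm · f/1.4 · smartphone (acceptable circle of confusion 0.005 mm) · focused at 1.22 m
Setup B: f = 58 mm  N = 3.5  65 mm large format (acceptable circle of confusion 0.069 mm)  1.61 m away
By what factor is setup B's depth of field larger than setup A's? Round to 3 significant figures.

1.75

Setup A: H = 10²/(1.4×0.005) + 10 ≈ 14295.7 mm; DoF = Df − Dn = 1332.90 − 1124.73 ≈ 208.17 mm.
Setup B: H = 58²/(3.5×0.069) + 58 ≈ 13987.6 mm; DoF = Df − Dn = 1811.87 − 1448.60 ≈ 363.27 mm.
Ratio = 363.27 / 208.17 ≈ 1.75.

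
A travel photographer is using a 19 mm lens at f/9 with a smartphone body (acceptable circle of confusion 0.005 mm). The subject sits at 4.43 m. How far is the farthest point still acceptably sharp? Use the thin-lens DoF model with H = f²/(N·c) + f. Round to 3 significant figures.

9.84 m

Hyperfocal distance H = f²/(N·c) + f = 19²/(9 × 0.005) + 19 = 361/0.045 + 19 ≈ 8041.2 mm ≈ 8.041 m.
Far limit Df = s·(H − f)/(H − s) = 4430 × (8041.2 − 19) / (8041.2 − 4430) = 4430 × 8022.2 / 3611.2 ≈ 9841.1 mm ≈ 9.84 m.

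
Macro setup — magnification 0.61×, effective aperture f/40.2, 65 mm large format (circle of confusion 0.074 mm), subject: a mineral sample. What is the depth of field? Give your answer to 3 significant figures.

At magnification m, DoF ≈ 2·N_eff·c/m² = 2 × 40.2 × 0.074 / 0.61² = 5.95 / 0.3721 ≈ 16 mm.

16.0 mm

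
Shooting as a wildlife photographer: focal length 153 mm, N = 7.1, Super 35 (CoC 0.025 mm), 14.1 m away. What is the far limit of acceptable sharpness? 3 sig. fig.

Hyperfocal distance H = f²/(N·c) + f = 153²/(7.1 × 0.025) + 153 = 23409/0.1775 + 153 ≈ 132034.7 mm ≈ 132.0 m.
Far limit Df = s·(H − f)/(H − s) = 14100 × (132034.7 − 153) / (132034.7 − 14100) = 14100 × 131881.7 / 117934.7 ≈ 15767 mm ≈ 15.8 m.

15.8 m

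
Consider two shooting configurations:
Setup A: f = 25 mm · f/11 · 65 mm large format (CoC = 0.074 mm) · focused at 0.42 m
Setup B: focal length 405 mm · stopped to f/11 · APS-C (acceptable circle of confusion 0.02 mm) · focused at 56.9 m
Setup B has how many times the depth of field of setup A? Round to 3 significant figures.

Setup A: H = 25²/(11×0.074) + 25 ≈ 792.8 mm; DoF = Df − Dn = 864.99 − 277.33 ≈ 587.66 mm.
Setup B: H = 405²/(11×0.02) + 405 ≈ 745973.2 mm; DoF = Df − Dn = 61565.1 − 52892.1 ≈ 8673.0 mm.
Ratio = 8673.0 / 587.66 ≈ 14.8.

14.8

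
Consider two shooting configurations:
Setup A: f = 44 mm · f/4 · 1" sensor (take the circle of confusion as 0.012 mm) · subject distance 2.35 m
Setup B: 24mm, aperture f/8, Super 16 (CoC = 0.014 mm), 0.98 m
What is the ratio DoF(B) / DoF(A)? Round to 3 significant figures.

1.40

Setup A: H = 44²/(4×0.012) + 44 ≈ 40377.3 mm; DoF = Df − Dn = 2492.51 − 2222.91 ≈ 269.60 mm.
Setup B: H = 24²/(8×0.014) + 24 ≈ 5166.9 mm; DoF = Df − Dn = 1203.77 − 826.38 ≈ 377.39 mm.
Ratio = 377.39 / 269.60 ≈ 1.40.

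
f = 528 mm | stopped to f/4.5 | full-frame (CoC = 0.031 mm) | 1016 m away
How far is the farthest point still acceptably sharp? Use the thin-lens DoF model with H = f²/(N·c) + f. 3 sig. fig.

2070 m

Hyperfocal distance H = f²/(N·c) + f = 528²/(4.5 × 0.031) + 528 = 278784/0.1395 + 528 ≈ 1998979.6 mm ≈ 1999 m.
Far limit Df = s·(H − f)/(H − s) = 1016000 × (1998979.6 − 528) / (1998979.6 − 1016000) = 1016000 × 1998451.6 / 982979.6 ≈ 2065584 mm ≈ 2070 m.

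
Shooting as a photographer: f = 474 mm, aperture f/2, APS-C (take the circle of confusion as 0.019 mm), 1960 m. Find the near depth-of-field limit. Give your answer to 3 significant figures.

1470 m

Hyperfocal distance H = f²/(N·c) + f = 474²/(2 × 0.019) + 474 = 224676/0.038 + 474 ≈ 5913000.3 mm ≈ 5913 m.
Near limit Dn = s·(H − f)/(H + s − 2f) = 1960000 × (5913000.3 − 474) / (5913000.3 + 1960000 − 2 × 474) = 1960000 × 5912526.3 / 7872052.3 ≈ 1472113 mm ≈ 1470 m.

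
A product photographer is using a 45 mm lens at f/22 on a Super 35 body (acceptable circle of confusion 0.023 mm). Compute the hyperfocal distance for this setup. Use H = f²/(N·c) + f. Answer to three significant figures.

Hyperfocal distance H = f²/(N·c) + f = 45²/(22 × 0.023) + 45 = 2025/0.506 + 45 ≈ 4047.0 mm ≈ 4.05 m.

4.05 m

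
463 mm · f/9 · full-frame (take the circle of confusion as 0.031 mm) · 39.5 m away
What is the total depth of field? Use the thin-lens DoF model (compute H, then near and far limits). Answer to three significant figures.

4.02 m

Hyperfocal distance H = f²/(N·c) + f = 463²/(9 × 0.031) + 463 = 214369/0.279 + 463 ≈ 768810.7 mm ≈ 768.8 m.
Near limit Dn = s·(H − f)/(H + s − 2f) = 39500 × (768810.7 − 463) / (768810.7 + 39500 − 2 × 463) = 39500 × 768347.7 / 807384.7 ≈ 37590.2 mm.
Far limit Df = s·(H − f)/(H − s) = 39500 × (768810.7 − 463) / (768810.7 − 39500) = 39500 × 768347.7 / 729310.7 ≈ 41614.3 mm.
Depth of field = Df − Dn = 41614.3 − 37590.2 ≈ 4024.1 mm ≈ 4.02 m.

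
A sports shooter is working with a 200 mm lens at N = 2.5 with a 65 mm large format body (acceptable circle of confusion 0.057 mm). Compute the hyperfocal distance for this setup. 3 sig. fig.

Hyperfocal distance H = f²/(N·c) + f = 200²/(2.5 × 0.057) + 200 = 40000/0.1425 + 200 ≈ 280901.8 mm ≈ 281 m.

281 m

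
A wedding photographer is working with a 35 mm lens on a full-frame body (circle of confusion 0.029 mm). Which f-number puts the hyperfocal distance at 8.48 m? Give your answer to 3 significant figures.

Rearrange H = f²/(N·c) + f for N: N = f² / ((H − f)·c).
N = 35² / ((8480 − 35) × 0.029) = 1225 / 244.9 ≈ 5.

f/5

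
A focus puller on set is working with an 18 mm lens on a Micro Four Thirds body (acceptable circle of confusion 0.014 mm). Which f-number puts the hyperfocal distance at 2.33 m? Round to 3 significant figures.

Rearrange H = f²/(N·c) + f for N: N = f² / ((H − f)·c).
N = 18² / ((2330 − 18) × 0.014) = 324 / 32.37 ≈ 10.

f/10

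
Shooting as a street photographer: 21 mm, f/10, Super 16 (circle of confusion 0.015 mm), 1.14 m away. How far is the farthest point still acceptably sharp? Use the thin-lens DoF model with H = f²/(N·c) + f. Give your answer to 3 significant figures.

1.84 m

Hyperfocal distance H = f²/(N·c) + f = 21²/(10 × 0.015) + 21 = 441/0.15 + 21 ≈ 2961.0 mm ≈ 2.961 m.
Far limit Df = s·(H − f)/(H − s) = 1140 × (2961.0 − 21) / (2961.0 − 1140) = 1140 × 2940.0 / 1821.0 ≈ 1840.5 mm ≈ 1.84 m.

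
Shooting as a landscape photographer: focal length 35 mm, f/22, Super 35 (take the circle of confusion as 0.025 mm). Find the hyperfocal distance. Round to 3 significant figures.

Hyperfocal distance H = f²/(N·c) + f = 35²/(22 × 0.025) + 35 = 1225/0.55 + 35 ≈ 2262.3 mm ≈ 2.26 m.

2.26 m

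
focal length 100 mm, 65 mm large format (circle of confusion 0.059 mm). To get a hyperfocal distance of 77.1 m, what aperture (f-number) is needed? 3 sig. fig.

Rearrange H = f²/(N·c) + f for N: N = f² / ((H − f)·c).
N = 100² / ((77100 − 100) × 0.059) = 10000 / 4543 ≈ 2.20.

f/2.20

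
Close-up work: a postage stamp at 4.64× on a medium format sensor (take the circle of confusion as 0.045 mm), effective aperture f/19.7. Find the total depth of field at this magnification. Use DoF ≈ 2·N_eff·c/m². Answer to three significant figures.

0.0824 mm

At magnification m, DoF ≈ 2·N_eff·c/m² = 2 × 19.7 × 0.045 / 4.64² = 1.773 / 21.53 ≈ 0.0824 mm.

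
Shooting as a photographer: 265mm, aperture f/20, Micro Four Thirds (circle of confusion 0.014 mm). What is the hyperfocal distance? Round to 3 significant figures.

251 m

Hyperfocal distance H = f²/(N·c) + f = 265²/(20 × 0.014) + 265 = 70225/0.28 + 265 ≈ 251068.6 mm ≈ 251 m.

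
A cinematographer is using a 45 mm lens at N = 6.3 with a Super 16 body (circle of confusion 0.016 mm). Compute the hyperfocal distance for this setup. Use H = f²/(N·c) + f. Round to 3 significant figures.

20.1 m

Hyperfocal distance H = f²/(N·c) + f = 45²/(6.3 × 0.016) + 45 = 2025/0.1008 + 45 ≈ 20134.3 mm ≈ 20.1 m.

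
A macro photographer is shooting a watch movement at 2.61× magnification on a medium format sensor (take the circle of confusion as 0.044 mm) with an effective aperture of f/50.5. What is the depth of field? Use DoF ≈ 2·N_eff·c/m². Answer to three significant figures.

At magnification m, DoF ≈ 2·N_eff·c/m² = 2 × 50.5 × 0.044 / 2.61² = 4.444 / 6.812 ≈ 0.652 mm.

0.652 mm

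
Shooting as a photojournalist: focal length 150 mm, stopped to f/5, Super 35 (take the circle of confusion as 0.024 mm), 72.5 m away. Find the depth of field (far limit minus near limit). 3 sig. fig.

Hyperfocal distance H = f²/(N·c) + f = 150²/(5 × 0.024) + 150 = 22500/0.12 + 150 ≈ 187650.0 mm ≈ 187.7 m.
Near limit Dn = s·(H − f)/(H + s − 2f) = 72500 × (187650.0 − 150) / (187650.0 + 72500 − 2 × 150) = 72500 × 187500.0 / 259850.0 ≈ 52314 mm.
Far limit Df = s·(H − f)/(H − s) = 72500 × (187650.0 − 150) / (187650.0 − 72500) = 72500 × 187500.0 / 115150.0 ≈ 118053 mm.
Depth of field = Df − Dn = 118053 − 52314 ≈ 65739 mm ≈ 65.7 m.

65.7 m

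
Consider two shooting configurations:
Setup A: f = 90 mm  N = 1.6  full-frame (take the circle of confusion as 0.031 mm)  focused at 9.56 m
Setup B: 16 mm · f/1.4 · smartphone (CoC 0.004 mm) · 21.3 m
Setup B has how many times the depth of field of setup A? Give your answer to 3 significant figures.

22.8

Setup A: H = 90²/(1.6×0.031) + 90 ≈ 163396.5 mm; DoF = Df − Dn = 10148.5 − 9036.0 ≈ 1112.5 mm.
Setup B: H = 16²/(1.4×0.004) + 16 ≈ 45730.3 mm; DoF = Df − Dn = 39857 − 14533 ≈ 25324 mm.
Ratio = 25324 / 1112.5 ≈ 22.8.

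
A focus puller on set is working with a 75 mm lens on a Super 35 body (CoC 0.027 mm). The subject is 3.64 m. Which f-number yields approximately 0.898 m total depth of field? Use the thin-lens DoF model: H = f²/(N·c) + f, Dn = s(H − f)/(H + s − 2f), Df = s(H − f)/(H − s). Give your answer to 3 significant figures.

f/7.10

Write h = H − f = f²/(N·c). The thin-lens limits are Dn = s·h/(h + (s−f)) and Df = s·h/(h − (s−f)), so DoF = Df − Dn = 2·s·(s−f)·h / (h² − (s−f)²).
That is a quadratic in h: DoF·h² − 2·s·(s−f)·h − DoF·(s−f)² = 0 ⇒ h = (s−f)·(s + √(s² + DoF²)) / DoF = 3565 × (3640 + √(3640² + 898²)) / 898 = 3565 × (3640 + 3749.13) / 898 ≈ 29334 mm.
Then N = f²/(c·h) = 75² / (0.027 × 29334) = 5625 / 792.03 ≈ 7.10.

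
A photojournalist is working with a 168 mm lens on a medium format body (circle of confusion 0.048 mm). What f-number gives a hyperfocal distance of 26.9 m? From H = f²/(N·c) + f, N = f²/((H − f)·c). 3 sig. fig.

Rearrange H = f²/(N·c) + f for N: N = f² / ((H − f)·c).
N = 168² / ((26900 − 168) × 0.048) = 28224 / 1283 ≈ 22.

f/22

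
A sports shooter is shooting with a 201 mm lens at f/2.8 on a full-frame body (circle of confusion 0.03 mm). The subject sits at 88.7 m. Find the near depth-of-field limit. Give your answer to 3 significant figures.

74.9 m

Hyperfocal distance H = f²/(N·c) + f = 201²/(2.8 × 0.03) + 201 = 40401/0.084 + 201 ≈ 481165.3 mm ≈ 481.2 m.
Near limit Dn = s·(H − f)/(H + s − 2f) = 88700 × (481165.3 − 201) / (481165.3 + 88700 − 2 × 201) = 88700 × 480964.3 / 569463.3 ≈ 74915 mm ≈ 74.9 m.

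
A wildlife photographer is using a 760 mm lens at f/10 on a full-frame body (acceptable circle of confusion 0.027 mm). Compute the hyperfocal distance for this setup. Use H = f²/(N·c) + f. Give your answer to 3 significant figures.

Hyperfocal distance H = f²/(N·c) + f = 760²/(10 × 0.027) + 760 = 577600/0.27 + 760 ≈ 2140019.3 mm ≈ 2140 m.

2140 m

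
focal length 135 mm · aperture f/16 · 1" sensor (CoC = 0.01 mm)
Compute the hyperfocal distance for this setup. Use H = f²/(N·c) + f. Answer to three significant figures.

114 m

Hyperfocal distance H = f²/(N·c) + f = 135²/(16 × 0.01) + 135 = 18225/0.16 + 135 ≈ 114041.2 mm ≈ 114 m.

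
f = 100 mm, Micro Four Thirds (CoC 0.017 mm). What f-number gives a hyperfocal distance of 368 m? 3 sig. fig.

Rearrange H = f²/(N·c) + f for N: N = f² / ((H − f)·c).
N = 100² / ((368000 − 100) × 0.017) = 10000 / 6254 ≈ 1.60.

f/1.60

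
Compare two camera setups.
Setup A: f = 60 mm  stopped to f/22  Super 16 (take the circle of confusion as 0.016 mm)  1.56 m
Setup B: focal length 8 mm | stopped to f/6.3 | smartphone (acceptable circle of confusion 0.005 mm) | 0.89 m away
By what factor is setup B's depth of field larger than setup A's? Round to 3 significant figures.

Setup A: H = 60²/(22×0.016) + 60 ≈ 10287.3 mm; DoF = Df − Dn = 1828.12 − 1360.47 ≈ 467.65 mm.
Setup B: H = 8²/(6.3×0.005) + 8 ≈ 2039.7 mm; DoF = Df − Dn = 1572.74 − 620.59 ≈ 952.15 mm.
Ratio = 952.15 / 467.65 ≈ 2.04.

2.04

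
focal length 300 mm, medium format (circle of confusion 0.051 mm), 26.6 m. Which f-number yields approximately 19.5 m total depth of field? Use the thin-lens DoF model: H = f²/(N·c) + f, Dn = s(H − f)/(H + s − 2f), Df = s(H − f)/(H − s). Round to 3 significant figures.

f/22

Write h = H − f = f²/(N·c). The thin-lens limits are Dn = s·h/(h + (s−f)) and Df = s·h/(h − (s−f)), so DoF = Df − Dn = 2·s·(s−f)·h / (h² − (s−f)²).
That is a quadratic in h: DoF·h² − 2·s·(s−f)·h − DoF·(s−f)² = 0 ⇒ h = (s−f)·(s + √(s² + DoF²)) / DoF = 26300 × (26600 + √(26600² + 19500²)) / 19500 = 26300 × (26600 + 32982.0) / 19500 ≈ 80359 mm.
Then N = f²/(c·h) = 300² / (0.051 × 80359) = 90000 / 4098.3 ≈ 22.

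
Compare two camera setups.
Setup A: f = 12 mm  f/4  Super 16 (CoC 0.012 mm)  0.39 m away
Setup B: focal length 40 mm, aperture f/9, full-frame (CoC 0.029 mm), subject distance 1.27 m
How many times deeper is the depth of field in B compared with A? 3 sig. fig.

Setup A: H = 12²/(4×0.012) + 12 ≈ 3012.0 mm; DoF = Df − Dn = 446.224 − 346.359 ≈ 99.865 mm.
Setup B: H = 40²/(9×0.029) + 40 ≈ 6170.3 mm; DoF = Df − Dn = 1588.78 − 1057.77 ≈ 531.01 mm.
Ratio = 531.01 / 99.865 ≈ 5.32.

5.32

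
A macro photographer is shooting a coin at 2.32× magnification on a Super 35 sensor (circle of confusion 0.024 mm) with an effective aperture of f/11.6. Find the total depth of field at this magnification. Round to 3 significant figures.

At magnification m, DoF ≈ 2·N_eff·c/m² = 2 × 11.6 × 0.024 / 2.32² = 0.5568 / 5.382 ≈ 0.103 mm.

0.103 mm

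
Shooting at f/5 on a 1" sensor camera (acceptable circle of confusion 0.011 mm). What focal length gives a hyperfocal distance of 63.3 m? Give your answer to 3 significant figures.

59.0 mm

From H = f²/(N·c) + f, with f ≪ H: f ≈ √(H·N·c) = √(63300 × 5 × 0.011) = √3481.5 ≈ 59.00 mm.
The +f correction barely moves this — solving exactly, f² + N·c·f − N·c·H = 0 ⇒ f = (−N·c + √((N·c)² + 4·N·c·H))/2 = (−0.055 + √13926)/2 ≈ 58.977 mm, so f ≈ 59.0 mm.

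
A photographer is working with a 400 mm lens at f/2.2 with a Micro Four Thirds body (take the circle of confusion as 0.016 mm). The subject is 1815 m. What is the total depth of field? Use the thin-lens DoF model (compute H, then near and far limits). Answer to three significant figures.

Hyperfocal distance H = f²/(N·c) + f = 400²/(2.2 × 0.016) + 400 = 160000/0.0352 + 400 ≈ 4545854.5 mm ≈ 4546 m.
Near limit Dn = s·(H − f)/(H + s − 2f) = 1815000 × (4545854.5 − 400) / (4545854.5 + 1815000 − 2 × 400) = 1815000 × 4545454.5 / 6360054.5 ≈ 1297159 mm.
Far limit Df = s·(H − f)/(H − s) = 1815000 × (4545854.5 − 400) / (4545854.5 − 1815000) = 1815000 × 4545454.5 / 2730854.5 ≈ 3021032 mm.
Depth of field = Df − Dn = 3021032 − 1297159 ≈ 1723873 mm ≈ 1720 m.

1720 m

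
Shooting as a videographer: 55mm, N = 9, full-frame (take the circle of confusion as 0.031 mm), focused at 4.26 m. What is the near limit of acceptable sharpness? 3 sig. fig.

3.07 m

Hyperfocal distance H = f²/(N·c) + f = 55²/(9 × 0.031) + 55 = 3025/0.279 + 55 ≈ 10897.3 mm ≈ 10.90 m.
Near limit Dn = s·(H − f)/(H + s − 2f) = 4260 × (10897.3 − 55) / (10897.3 + 4260 − 2 × 55) = 4260 × 10842.3 / 15047.3 ≈ 3069.5 mm ≈ 3.07 m.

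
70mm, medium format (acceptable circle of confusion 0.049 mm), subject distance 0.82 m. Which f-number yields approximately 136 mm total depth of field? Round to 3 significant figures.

f/11

Write h = H − f = f²/(N·c). The thin-lens limits are Dn = s·h/(h + (s−f)) and Df = s·h/(h − (s−f)), so DoF = Df − Dn = 2·s·(s−f)·h / (h² − (s−f)²).
That is a quadratic in h: DoF·h² − 2·s·(s−f)·h − DoF·(s−f)² = 0 ⇒ h = (s−f)·(s + √(s² + DoF²)) / DoF = 750 × (820 + √(820² + 136²)) / 136 = 750 × (820 + 831.202) / 136 ≈ 9105.9 mm.
Then N = f²/(c·h) = 70² / (0.049 × 9105.9) = 4900 / 446.19 ≈ 11.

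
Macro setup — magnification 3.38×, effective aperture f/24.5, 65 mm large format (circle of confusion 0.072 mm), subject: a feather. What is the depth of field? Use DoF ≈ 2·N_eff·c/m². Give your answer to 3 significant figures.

At magnification m, DoF ≈ 2·N_eff·c/m² = 2 × 24.5 × 0.072 / 3.38² = 3.528 / 11.42 ≈ 0.309 mm.

0.309 mm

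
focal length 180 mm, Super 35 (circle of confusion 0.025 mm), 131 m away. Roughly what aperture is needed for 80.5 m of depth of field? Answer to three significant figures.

f/2.80

Write h = H − f = f²/(N·c). The thin-lens limits are Dn = s·h/(h + (s−f)) and Df = s·h/(h − (s−f)), so DoF = Df − Dn = 2·s·(s−f)·h / (h² − (s−f)²).
That is a quadratic in h: DoF·h² − 2·s·(s−f)·h − DoF·(s−f)² = 0 ⇒ h = (s−f)·(s + √(s² + DoF²)) / DoF = 130820 × (131000 + √(131000² + 80500²)) / 80500 = 130820 × (131000 + 153757) / 80500 ≈ 462757 mm.
Then N = f²/(c·h) = 180² / (0.025 × 462757) = 32400 / 11569 ≈ 2.80.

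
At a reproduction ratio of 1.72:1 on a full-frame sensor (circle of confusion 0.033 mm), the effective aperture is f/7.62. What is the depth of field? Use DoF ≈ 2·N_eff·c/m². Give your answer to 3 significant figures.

At magnification m, DoF ≈ 2·N_eff·c/m² = 2 × 7.62 × 0.033 / 1.72² = 0.5029 / 2.958 ≈ 0.17 mm.

0.170 mm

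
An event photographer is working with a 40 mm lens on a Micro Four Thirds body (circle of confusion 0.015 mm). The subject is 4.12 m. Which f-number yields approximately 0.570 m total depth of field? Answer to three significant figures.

Write h = H − f = f²/(N·c). The thin-lens limits are Dn = s·h/(h + (s−f)) and Df = s·h/(h − (s−f)), so DoF = Df − Dn = 2·s·(s−f)·h / (h² − (s−f)²).
That is a quadratic in h: DoF·h² − 2·s·(s−f)·h − DoF·(s−f)² = 0 ⇒ h = (s−f)·(s + √(s² + DoF²)) / DoF = 4080 × (4120 + √(4120² + 570²)) / 570 = 4080 × (4120 + 4159.24) / 570 ≈ 59262 mm.
Then N = f²/(c·h) = 40² / (0.015 × 59262) = 1600 / 888.93 ≈ 1.80.

f/1.80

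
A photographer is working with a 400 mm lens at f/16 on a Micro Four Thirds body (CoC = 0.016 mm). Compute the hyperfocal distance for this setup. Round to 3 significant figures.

Hyperfocal distance H = f²/(N·c) + f = 400²/(16 × 0.016) + 400 = 160000/0.256 + 400 ≈ 625400.0 mm ≈ 625 m.

625 m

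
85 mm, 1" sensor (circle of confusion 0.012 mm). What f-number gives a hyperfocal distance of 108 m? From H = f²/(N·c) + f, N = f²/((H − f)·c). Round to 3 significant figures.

Rearrange H = f²/(N·c) + f for N: N = f² / ((H − f)·c).
N = 85² / ((108000 − 85) × 0.012) = 7225 / 1295 ≈ 5.58.

f/5.58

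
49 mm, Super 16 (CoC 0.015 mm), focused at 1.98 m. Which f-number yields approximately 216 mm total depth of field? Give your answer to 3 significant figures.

f/4.51

Write h = H − f = f²/(N·c). The thin-lens limits are Dn = s·h/(h + (s−f)) and Df = s·h/(h − (s−f)), so DoF = Df − Dn = 2·s·(s−f)·h / (h² − (s−f)²).
That is a quadratic in h: DoF·h² − 2·s·(s−f)·h − DoF·(s−f)² = 0 ⇒ h = (s−f)·(s + √(s² + DoF²)) / DoF = 1931 × (1980 + √(1980² + 216²)) / 216 = 1931 × (1980 + 1991.75) / 216 ≈ 35507 mm.
Then N = f²/(c·h) = 49² / (0.015 × 35507) = 2401 / 532.60 ≈ 4.51.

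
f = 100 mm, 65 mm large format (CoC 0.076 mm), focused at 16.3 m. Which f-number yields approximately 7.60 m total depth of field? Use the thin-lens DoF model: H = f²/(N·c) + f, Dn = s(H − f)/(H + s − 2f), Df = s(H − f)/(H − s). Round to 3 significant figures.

Write h = H − f = f²/(N·c). The thin-lens limits are Dn = s·h/(h + (s−f)) and Df = s·h/(h − (s−f)), so DoF = Df − Dn = 2·s·(s−f)·h / (h² − (s−f)²).
That is a quadratic in h: DoF·h² − 2·s·(s−f)·h − DoF·(s−f)² = 0 ⇒ h = (s−f)·(s + √(s² + DoF²)) / DoF = 16200 × (16300 + √(16300² + 7600²)) / 7600 = 16200 × (16300 + 17984.7) / 7600 ≈ 73081 mm.
Then N = f²/(c·h) = 100² / (0.076 × 73081) = 10000 / 5554.1 ≈ 1.80.

f/1.80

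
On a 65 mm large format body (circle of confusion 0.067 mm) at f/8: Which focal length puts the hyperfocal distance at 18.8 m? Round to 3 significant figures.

From H = f²/(N·c) + f, with f ≪ H: f ≈ √(H·N·c) = √(18800 × 8 × 0.067) = √10077 ≈ 100.4 mm.
The +f correction barely moves this — solving exactly, f² + N·c·f − N·c·H = 0 ⇒ f = (−N·c + √((N·c)² + 4·N·c·H))/2 = (−0.536 + √40307)/2 ≈ 100.12 mm, so f ≈ 100 mm.

100 mm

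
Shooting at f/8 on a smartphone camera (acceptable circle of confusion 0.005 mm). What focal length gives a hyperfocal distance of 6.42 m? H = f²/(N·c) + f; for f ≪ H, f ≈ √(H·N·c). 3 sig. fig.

16.0 mm

From H = f²/(N·c) + f, with f ≪ H: f ≈ √(H·N·c) = √(6420 × 8 × 0.005) = √256.80 ≈ 16.02 mm.
The +f correction barely moves this — solving exactly, f² + N·c·f − N·c·H = 0 ⇒ f = (−N·c + √((N·c)² + 4·N·c·H))/2 = (−0.04 + √1027.2)/2 ≈ 16.005 mm, so f ≈ 16.0 mm.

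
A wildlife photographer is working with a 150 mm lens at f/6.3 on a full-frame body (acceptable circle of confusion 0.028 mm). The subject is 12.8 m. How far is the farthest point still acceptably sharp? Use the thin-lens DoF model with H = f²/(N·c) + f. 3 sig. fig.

Hyperfocal distance H = f²/(N·c) + f = 150²/(6.3 × 0.028) + 150 = 22500/0.1764 + 150 ≈ 127701.0 mm ≈ 127.7 m.
Far limit Df = s·(H − f)/(H − s) = 12800 × (127701.0 − 150) / (127701.0 − 12800) = 12800 × 127551.0 / 114901.0 ≈ 14209 mm ≈ 14.2 m.

14.2 m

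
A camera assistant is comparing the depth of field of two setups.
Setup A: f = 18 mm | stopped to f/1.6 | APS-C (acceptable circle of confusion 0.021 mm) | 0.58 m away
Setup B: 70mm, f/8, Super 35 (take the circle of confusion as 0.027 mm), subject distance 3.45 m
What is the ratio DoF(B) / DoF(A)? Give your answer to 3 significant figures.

15.5

Setup A: H = 18²/(1.6×0.021) + 18 ≈ 9660.9 mm; DoF = Df − Dn = 615.895 − 548.058 ≈ 67.837 mm.
Setup B: H = 70²/(8×0.027) + 70 ≈ 22755.2 mm; DoF = Df − Dn = 4054.0 − 3002.6 ≈ 1051.4 mm.
Ratio = 1051.4 / 67.837 ≈ 15.5.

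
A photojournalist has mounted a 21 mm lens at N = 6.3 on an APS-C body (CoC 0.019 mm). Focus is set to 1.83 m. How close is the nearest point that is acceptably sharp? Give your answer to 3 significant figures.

Hyperfocal distance H = f²/(N·c) + f = 21²/(6.3 × 0.019) + 21 = 441/0.1197 + 21 ≈ 3705.2 mm ≈ 3.705 m.
Near limit Dn = s·(H − f)/(H + s − 2f) = 1830 × (3705.2 − 21) / (3705.2 + 1830 − 2 × 21) = 1830 × 3684.2 / 5493.2 ≈ 1227.4 mm ≈ 1.23 m.

1.23 m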